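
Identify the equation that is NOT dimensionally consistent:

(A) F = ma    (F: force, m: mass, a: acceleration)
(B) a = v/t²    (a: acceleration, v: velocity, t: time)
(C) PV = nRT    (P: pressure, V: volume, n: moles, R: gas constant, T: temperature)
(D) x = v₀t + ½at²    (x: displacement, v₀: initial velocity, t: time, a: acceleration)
(B) a = v/t²

The equation (B) a = v/t² is dimensionally incorrect.

LHS (a): [L T^-2]
RHS (v/t²): [L T^-3] ✗

The dimensions do not match. The other three equations balance.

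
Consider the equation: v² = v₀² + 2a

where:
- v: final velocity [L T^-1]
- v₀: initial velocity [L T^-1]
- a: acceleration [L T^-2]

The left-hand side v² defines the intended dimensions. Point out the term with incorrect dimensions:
The term 2a

Checking each RHS term against the LHS:
- v₀²: [L^2 T^-2] — matches v² [L^2 T^-2] ✓
- 2a: [L T^-2] — does NOT match v² [L^2 T^-2] ✗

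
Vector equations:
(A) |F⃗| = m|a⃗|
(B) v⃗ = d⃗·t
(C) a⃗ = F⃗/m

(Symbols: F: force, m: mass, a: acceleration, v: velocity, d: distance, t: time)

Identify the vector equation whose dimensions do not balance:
(B) v⃗ = d⃗·t

(A) |F⃗| = m|a⃗|: LHS [L M T^-2], RHS [L M T^-2] ✓ — magnitudes of vectors are scalars
(B) v⃗ = d⃗·t: LHS [L T^-1], RHS [L T] ✗ — velocity is displacement per time; should be d⃗/t
(C) a⃗ = F⃗/m: LHS [L T^-2], RHS [L T^-2] ✓ — force (vector) divided by mass (scalar)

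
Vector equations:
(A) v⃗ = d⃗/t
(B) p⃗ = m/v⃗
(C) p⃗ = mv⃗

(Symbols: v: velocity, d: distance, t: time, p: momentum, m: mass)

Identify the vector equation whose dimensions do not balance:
(B) p⃗ = m/v⃗

(A) v⃗ = d⃗/t: LHS [L T^-1], RHS [L T^-1] ✓ — displacement (vector) divided by time (scalar)
(B) p⃗ = m/v⃗: LHS [L M T^-1], RHS [L^-1 M T] ✗ — momentum is mass times velocity; should be mv⃗ (and division by a vector is undefined)
(C) p⃗ = mv⃗: LHS [L M T^-1], RHS [L M T^-1] ✓ — mass (scalar) times velocity (vector)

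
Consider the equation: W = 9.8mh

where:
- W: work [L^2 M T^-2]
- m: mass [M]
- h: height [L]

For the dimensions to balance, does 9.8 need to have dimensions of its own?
Yes

W has dimensions [L^2 M T^-2], while mh alone has dimensions [L M]. For the equation to balance, the factor 9.8 must carry dimensions [L T^-2] — it is a dimensional constant (a numerical value of a physical quantity with its units suppressed), not a pure number.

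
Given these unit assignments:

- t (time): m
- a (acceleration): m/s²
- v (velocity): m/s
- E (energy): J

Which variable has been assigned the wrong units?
t

The variable t (time) should have units s, not m.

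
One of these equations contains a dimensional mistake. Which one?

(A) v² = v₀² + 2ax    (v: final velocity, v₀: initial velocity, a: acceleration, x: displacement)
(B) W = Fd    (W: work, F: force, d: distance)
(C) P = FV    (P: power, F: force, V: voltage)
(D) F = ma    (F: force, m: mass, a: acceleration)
(C) P = FV

The equation (C) P = FV is dimensionally incorrect.

LHS (P): [L^2 M T^-3]
RHS (FV): [I^-1 L^3 M^2 T^-5] ✗

The dimensions do not match. The other three equations balance.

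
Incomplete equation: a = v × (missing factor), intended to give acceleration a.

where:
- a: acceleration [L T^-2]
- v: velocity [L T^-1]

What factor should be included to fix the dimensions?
1/t (inverse time), dimensions [T^-1]

a has dimensions [L T^-2] and v has dimensions [L T^-1].
The missing factor must have dimensions [L T^-2] / [L T^-1] = [T^-1], i.e. inverse time (1/t).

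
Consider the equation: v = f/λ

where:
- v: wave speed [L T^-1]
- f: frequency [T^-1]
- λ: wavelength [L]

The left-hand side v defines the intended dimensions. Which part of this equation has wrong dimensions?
The right-hand side term f/λ

v has dimensions [L T^-1], but f/λ has dimensions [L^-1 T^-1], so the term f/λ is dimensionally wrong for v.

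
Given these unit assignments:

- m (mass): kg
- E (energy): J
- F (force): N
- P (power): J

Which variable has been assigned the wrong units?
P

The variable P (power) should have units W, not J.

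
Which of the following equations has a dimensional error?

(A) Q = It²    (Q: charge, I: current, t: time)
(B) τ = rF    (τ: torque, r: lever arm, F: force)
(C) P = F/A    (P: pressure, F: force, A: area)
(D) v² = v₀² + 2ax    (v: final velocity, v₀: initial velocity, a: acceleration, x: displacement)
(A) Q = It²

The equation (A) Q = It² is dimensionally incorrect.

LHS (Q): [I T]
RHS (It²): [I T^2] ✗

The dimensions do not match. The other three equations balance.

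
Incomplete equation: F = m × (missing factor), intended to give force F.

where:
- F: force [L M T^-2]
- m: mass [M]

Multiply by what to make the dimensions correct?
a (acceleration), dimensions [L T^-2]

F has dimensions [L M T^-2] and m has dimensions [M].
The missing factor must have dimensions [L M T^-2] / [M] = [L T^-2], i.e. acceleration (a).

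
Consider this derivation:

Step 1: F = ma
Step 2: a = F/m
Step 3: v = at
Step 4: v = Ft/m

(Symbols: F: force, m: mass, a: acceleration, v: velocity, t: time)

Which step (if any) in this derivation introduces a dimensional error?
No step introduces an error — all steps are dimensionally consistent.

Step 1: F = ma → LHS [L M T^-2], RHS [L M T^-2] ✓
Step 2: a = F/m → LHS [L T^-2], RHS [L T^-2] ✓
Step 3: v = at → LHS [L T^-1], RHS [L T^-1] ✓
Step 4: v = Ft/m → LHS [L T^-1], RHS [L T^-1] ✓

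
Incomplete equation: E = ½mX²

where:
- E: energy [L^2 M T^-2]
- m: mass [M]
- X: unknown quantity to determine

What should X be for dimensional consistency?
X = v (velocity), dimensions [L T^-1]

E has dimensions [L^2 M T^-2]; the rest of the RHS (½m) has dimensions [M].
So X² must have dimensions [L^2 T^-2], i.e. X has dimensions [L T^-1] — X = v (velocity).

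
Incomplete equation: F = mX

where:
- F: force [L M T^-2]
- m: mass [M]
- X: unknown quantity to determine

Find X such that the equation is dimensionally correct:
X = a (acceleration), dimensions [L T^-2]

F has dimensions [L M T^-2]; the rest of the RHS (m) has dimensions [M].
So X must have dimensions [L T^-2] — X = a (acceleration).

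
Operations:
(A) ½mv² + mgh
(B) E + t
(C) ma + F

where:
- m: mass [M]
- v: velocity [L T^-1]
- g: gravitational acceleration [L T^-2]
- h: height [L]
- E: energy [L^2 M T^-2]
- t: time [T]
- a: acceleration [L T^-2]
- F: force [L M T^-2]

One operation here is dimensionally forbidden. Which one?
(B) E + t

(A) ½mv² + mgh: ½mv² [L^2 M T^-2] and mgh [L^2 M T^-2] — same dimensions ✓
(B) E + t: E [L^2 M T^-2] and t [T] — different dimensions cannot be added/subtracted ✗
(C) ma + F: ma [L M T^-2] and F [L M T^-2] — same dimensions ✓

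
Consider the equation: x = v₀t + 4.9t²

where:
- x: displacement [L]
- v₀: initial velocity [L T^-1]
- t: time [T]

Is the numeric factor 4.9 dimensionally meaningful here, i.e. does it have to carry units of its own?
Yes

x has dimensions [L], while t² alone has dimensions [T^2]. For the equation to balance, the factor 4.9 must carry dimensions [L T^-2] — it is a dimensional constant (a numerical value of a physical quantity with its units suppressed), not a pure number.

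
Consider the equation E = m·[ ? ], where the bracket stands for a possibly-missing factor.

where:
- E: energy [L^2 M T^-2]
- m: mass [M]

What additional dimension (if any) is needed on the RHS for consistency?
[L^2 T^-2] — velocity squared (e.g. v²)

E has dimensions [L^2 M T^-2]; m has dimensions [M].
The bracketed factor must supply [L^2 M T^-2] / [M] = [L^2 T^-2].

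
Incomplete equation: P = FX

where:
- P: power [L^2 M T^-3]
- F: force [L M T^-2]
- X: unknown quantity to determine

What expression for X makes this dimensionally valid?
X = v (velocity), dimensions [L T^-1]

P has dimensions [L^2 M T^-3]; the rest of the RHS (F) has dimensions [L M T^-2].
So X must have dimensions [L T^-1] — X = v (velocity).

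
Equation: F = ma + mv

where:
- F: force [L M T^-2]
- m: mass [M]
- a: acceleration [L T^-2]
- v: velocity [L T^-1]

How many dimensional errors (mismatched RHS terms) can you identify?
1

LHS F: [L M T^-2]
- ma: [L M T^-2] ✓
- mv: [L M T^-1] ✗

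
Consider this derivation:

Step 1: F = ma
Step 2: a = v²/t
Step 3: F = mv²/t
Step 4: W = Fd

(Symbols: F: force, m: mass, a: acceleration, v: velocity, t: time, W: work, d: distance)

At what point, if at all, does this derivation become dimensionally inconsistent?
Step 2

Step 1: F = ma → LHS [L M T^-2], RHS [L M T^-2] ✓
Step 2: a = v²/t → LHS [L T^-2], RHS [L^2 T^-3] ✗

The first dimensional inconsistency appears in step 2: a = v²/t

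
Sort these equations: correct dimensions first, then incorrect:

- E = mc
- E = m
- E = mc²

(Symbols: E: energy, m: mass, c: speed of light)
Dimensionally correct: E = mc²
Dimensionally incorrect: E = mc, E = m
Ordered (correct first, then incorrect): E = mc², E = mc, E = m

- E = mc: LHS [L^2 M T^-2], RHS [L M T^-1] → incorrect ✗
- E = m: LHS [L^2 M T^-2], RHS [M] → incorrect ✗
- E = mc²: LHS [L^2 M T^-2], RHS [L^2 M T^-2] → correct ✓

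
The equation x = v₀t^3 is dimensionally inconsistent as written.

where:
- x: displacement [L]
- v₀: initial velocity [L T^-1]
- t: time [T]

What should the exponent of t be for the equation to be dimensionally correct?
The exponent of t should be 1: x = v₀t

The LHS x has dimensions [L]; t has dimensions [T].
As written, the RHS v₀t^3 (exponent 3 on t) has dimensions [L T^2], which does not match.
With exponent 1, the RHS v₀t has dimensions [L], matching the LHS.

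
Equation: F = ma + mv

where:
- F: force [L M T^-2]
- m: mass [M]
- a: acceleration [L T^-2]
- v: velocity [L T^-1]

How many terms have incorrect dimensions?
1

LHS F: [L M T^-2]
- ma: [L M T^-2] ✓
- mv: [L M T^-1] ✗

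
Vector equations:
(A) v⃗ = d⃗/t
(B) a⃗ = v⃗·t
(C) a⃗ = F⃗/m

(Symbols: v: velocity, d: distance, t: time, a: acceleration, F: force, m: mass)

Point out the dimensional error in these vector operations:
(B) a⃗ = v⃗·t

(A) v⃗ = d⃗/t: LHS [L T^-1], RHS [L T^-1] ✓ — displacement (vector) divided by time (scalar)
(B) a⃗ = v⃗·t: LHS [L T^-2], RHS [L] ✗ — acceleration is velocity per time; should be v⃗/t
(C) a⃗ = F⃗/m: LHS [L T^-2], RHS [L T^-2] ✓ — force (vector) divided by mass (scalar)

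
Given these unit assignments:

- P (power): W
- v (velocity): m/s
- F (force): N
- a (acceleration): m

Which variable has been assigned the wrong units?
a

The variable a (acceleration) should have units m/s², not m.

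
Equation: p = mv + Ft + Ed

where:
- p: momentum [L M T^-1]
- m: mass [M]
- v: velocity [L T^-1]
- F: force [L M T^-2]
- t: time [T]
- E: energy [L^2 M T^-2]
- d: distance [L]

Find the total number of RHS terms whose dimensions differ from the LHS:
1

LHS p: [L M T^-1]
- mv: [L M T^-1] ✓
- Ft: [L M T^-1] ✓
- Ed: [L^3 M T^-2] ✗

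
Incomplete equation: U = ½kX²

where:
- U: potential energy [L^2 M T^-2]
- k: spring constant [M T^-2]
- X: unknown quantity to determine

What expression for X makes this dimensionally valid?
X = x (displacement), dimensions [L]

U has dimensions [L^2 M T^-2]; the rest of the RHS (½k) has dimensions [M T^-2].
So X² must have dimensions [L^2], i.e. X has dimensions [L] — X = x (displacement).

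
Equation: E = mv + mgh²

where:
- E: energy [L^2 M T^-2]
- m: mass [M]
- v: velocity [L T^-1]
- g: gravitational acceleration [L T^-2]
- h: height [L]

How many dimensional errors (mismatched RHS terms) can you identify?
2

LHS E: [L^2 M T^-2]
- mv: [L M T^-1] ✗
- mgh²: [L^3 M T^-2] ✗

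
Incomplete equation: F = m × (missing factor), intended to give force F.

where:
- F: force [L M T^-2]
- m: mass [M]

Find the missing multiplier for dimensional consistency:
a (acceleration), dimensions [L T^-2]

F has dimensions [L M T^-2] and m has dimensions [M].
The missing factor must have dimensions [L M T^-2] / [M] = [L T^-2], i.e. acceleration (a).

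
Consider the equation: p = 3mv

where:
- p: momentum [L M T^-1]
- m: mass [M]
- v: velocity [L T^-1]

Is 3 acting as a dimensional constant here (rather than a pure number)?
No

p has dimensions [L M T^-1] and mv already has dimensions [L M T^-1], so the equation balances without 3 contributing any dimensions. 3 is a pure (dimensionless) number; changing or removing it would not affect dimensional consistency.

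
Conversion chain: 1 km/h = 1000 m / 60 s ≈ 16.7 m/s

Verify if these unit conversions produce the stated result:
The chain is incorrect (it contains an error).

Incorrect: 1 h = 3600 s, not 60 s (1 km/h ≈ 0.278 m/s)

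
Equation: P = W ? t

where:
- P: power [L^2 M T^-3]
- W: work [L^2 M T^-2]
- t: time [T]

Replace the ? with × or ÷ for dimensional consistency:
division (÷): P = W ÷ t

P [L^2 M T^-3]; W [L^2 M T^-2]; t [T].
W × t → [L^2 M T^-1] ✗
W ÷ t → [L^2 M T^-3] ✓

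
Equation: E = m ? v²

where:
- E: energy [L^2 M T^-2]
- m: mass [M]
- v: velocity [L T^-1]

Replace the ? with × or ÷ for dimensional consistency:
multiplication (×): E = m × v²

E [L^2 M T^-2]; m [M]; v² [L^2 T^-2].
m × v² → [L^2 M T^-2] ✓
m ÷ v² → [L^-2 M T^2] ✗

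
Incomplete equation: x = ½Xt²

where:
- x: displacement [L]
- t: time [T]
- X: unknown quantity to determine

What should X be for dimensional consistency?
X = a (acceleration), dimensions [L T^-2]

x has dimensions [L]; the rest of the RHS (½ t²) has dimensions [T^2].
So X must have dimensions [L T^-2] — X = a (acceleration).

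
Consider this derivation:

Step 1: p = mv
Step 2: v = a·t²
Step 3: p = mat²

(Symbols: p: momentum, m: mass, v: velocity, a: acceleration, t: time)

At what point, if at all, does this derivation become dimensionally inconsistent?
Step 2

Step 1: p = mv → LHS [L M T^-1], RHS [L M T^-1] ✓
Step 2: v = a·t² → LHS [L T^-1], RHS [L] ✗

The first dimensional inconsistency appears in step 2: v = a·t²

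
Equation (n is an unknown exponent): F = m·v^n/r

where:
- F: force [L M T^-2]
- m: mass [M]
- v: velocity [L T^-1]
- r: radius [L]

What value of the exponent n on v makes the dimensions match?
n = 2

F has dimensions [L M T^-2]; v has dimensions [L T^-1].
The rest of the RHS has dimensions [L^-1 M], so v^n must supply [L^2 T^-2].
With n = 2: m·v^2/r has dimensions [L M T^-2], matching the LHS ✓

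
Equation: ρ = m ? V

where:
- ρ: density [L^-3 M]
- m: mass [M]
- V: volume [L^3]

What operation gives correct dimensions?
division (÷): ρ = m ÷ V

ρ [L^-3 M]; m [M]; V [L^3].
m × V → [L^3 M] ✗
m ÷ V → [L^-3 M] ✓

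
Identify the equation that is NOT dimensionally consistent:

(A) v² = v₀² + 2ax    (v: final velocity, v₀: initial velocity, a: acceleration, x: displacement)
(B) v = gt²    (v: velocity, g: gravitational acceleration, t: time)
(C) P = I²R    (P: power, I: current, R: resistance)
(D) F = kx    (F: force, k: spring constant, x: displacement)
(B) v = gt²

The equation (B) v = gt² is dimensionally incorrect.

LHS (v): [L T^-1]
RHS (gt²): [L] ✗

The dimensions do not match. The other three equations balance.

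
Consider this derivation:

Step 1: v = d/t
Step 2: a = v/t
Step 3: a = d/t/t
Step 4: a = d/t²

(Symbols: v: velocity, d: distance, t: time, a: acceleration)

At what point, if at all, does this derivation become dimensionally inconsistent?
No step introduces an error — all steps are dimensionally consistent.

Step 1: v = d/t → LHS [L T^-1], RHS [L T^-1] ✓
Step 2: a = v/t → LHS [L T^-2], RHS [L T^-2] ✓
Step 3: a = d/t/t → LHS [L T^-2], RHS [L T^-2] ✓
Step 4: a = d/t² → LHS [L T^-2], RHS [L T^-2] ✓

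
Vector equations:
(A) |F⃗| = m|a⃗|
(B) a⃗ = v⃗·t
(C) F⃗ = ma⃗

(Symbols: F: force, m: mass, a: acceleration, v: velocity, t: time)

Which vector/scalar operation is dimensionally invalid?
(B) a⃗ = v⃗·t

(A) |F⃗| = m|a⃗|: LHS [L M T^-2], RHS [L M T^-2] ✓ — magnitudes of vectors are scalars
(B) a⃗ = v⃗·t: LHS [L T^-2], RHS [L] ✗ — acceleration is velocity per time; should be v⃗/t
(C) F⃗ = ma⃗: LHS [L M T^-2], RHS [L M T^-2] ✓ — Force and acceleration are vectors, mass is a scalar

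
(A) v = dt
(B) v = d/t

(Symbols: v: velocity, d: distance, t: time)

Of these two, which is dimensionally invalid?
(A)

(A) v = dt: LHS [L T^-1], RHS [L T] ✗
(B) v = d/t: LHS [L T^-1], RHS [L T^-1] ✓

Expression (A) v = dt is dimensionally incorrect.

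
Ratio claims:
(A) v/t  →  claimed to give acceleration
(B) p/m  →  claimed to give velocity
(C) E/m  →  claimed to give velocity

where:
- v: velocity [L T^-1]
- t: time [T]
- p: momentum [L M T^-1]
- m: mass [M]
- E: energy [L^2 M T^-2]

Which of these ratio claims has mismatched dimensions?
(C) E/m does not give velocity

(A) v/t: [L T^-2] = acceleration [L T^-2] ✓
(B) p/m: [L T^-1] = velocity [L T^-1] ✓
(C) E/m: [L^2 T^-2] ≠ velocity [L T^-1] ✗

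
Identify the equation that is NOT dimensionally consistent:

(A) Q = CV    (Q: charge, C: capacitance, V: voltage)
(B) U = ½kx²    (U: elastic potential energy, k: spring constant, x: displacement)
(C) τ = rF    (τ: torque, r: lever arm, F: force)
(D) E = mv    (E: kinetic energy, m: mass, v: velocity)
(D) E = mv

The equation (D) E = mv is dimensionally incorrect.

LHS (E): [L^2 M T^-2]
RHS (mv): [L M T^-1] ✗

The dimensions do not match. The other three equations balance.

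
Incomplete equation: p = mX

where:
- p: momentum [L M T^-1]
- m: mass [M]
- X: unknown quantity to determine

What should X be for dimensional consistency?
X = v (velocity), dimensions [L T^-1]

p has dimensions [L M T^-1]; the rest of the RHS (m) has dimensions [M].
So X must have dimensions [L T^-1] — X = v (velocity).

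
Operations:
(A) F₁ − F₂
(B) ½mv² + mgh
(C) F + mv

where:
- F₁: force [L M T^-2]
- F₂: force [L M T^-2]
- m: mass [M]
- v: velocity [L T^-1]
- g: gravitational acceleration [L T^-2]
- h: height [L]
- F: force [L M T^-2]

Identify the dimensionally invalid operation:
(C) F + mv

(A) F₁ − F₂: F₁ [L M T^-2] and F₂ [L M T^-2] — same dimensions ✓
(B) ½mv² + mgh: ½mv² [L^2 M T^-2] and mgh [L^2 M T^-2] — same dimensions ✓
(C) F + mv: F [L M T^-2] and mv [L M T^-1] — different dimensions cannot be added/subtracted ✗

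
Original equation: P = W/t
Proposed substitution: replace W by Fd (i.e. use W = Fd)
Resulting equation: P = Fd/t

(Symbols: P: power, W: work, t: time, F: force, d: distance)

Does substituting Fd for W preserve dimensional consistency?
Yes

[W] = [L^2 M T^-2] and [Fd] = [L^2 M T^-2]. These match, so the substitution replaces a quantity by one of the same dimensions and the result P = Fd/t has LHS [L^2 M T^-3] vs RHS [L^2 M T^-3] — still consistent.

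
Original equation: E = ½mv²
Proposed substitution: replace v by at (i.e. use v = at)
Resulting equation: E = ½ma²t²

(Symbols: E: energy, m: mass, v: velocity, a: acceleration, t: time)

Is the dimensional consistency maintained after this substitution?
Yes

[v] = [L T^-1] and [at] = [L T^-1]. These match, so the substitution replaces a quantity by one of the same dimensions and the result E = ½ma²t² has LHS [L^2 M T^-2] vs RHS [L^2 M T^-2] — still consistent.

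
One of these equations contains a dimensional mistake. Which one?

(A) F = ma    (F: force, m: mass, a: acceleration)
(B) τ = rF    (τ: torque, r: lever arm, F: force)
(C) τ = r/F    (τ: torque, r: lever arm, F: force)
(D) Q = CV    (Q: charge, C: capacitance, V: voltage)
(C) τ = r/F

The equation (C) τ = r/F is dimensionally incorrect.

LHS (τ): [L^2 M T^-2]
RHS (r/F): [M^-1 T^2] ✗

The dimensions do not match. The other three equations balance.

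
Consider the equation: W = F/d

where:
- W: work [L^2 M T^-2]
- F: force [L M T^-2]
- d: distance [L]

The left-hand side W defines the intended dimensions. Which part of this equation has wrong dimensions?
The right-hand side term F/d

W has dimensions [L^2 M T^-2], but F/d has dimensions [M T^-2], so the term F/d is dimensionally wrong for W.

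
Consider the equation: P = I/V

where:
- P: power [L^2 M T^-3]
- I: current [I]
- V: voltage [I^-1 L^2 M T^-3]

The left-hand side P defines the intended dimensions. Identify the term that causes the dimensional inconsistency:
The right-hand side term I/V

P has dimensions [L^2 M T^-3], but I/V has dimensions [I^2 L^-2 M^-1 T^3], so the term I/V is dimensionally wrong for P.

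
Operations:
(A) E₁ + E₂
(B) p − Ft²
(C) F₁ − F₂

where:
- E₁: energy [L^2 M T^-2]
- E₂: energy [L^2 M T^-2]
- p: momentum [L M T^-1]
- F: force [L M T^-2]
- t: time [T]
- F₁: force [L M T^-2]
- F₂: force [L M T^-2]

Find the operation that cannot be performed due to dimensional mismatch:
(B) p − Ft²

(A) E₁ + E₂: E₁ [L^2 M T^-2] and E₂ [L^2 M T^-2] — same dimensions ✓
(B) p − Ft²: p [L M T^-1] and Ft² [L M] — different dimensions cannot be added/subtracted ✗
(C) F₁ − F₂: F₁ [L M T^-2] and F₂ [L M T^-2] — same dimensions ✓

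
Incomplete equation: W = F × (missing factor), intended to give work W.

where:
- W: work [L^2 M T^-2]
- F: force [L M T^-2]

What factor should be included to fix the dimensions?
d (distance), dimensions [L]

W has dimensions [L^2 M T^-2] and F has dimensions [L M T^-2].
The missing factor must have dimensions [L^2 M T^-2] / [L M T^-2] = [L], i.e. distance (d).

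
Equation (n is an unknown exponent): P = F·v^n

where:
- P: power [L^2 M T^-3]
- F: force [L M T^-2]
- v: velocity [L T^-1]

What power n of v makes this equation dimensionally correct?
n = 1

P has dimensions [L^2 M T^-3]; v has dimensions [L T^-1].
The rest of the RHS has dimensions [L M T^-2], so v^n must supply [L T^-1].
With n = 1: F·v^1 has dimensions [L^2 M T^-3], matching the LHS ✓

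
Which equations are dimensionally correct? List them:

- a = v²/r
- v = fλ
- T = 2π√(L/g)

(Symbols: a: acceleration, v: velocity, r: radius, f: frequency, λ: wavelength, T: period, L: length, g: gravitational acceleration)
Dimensionally correct: a = v²/r, v = fλ, T = 2π√(L/g)
Dimensionally incorrect: none
Ordered (correct first, then incorrect): a = v²/r, v = fλ, T = 2π√(L/g)

- a = v²/r: LHS [L T^-2], RHS [L T^-2] → correct ✓
- v = fλ: LHS [L T^-1], RHS [L T^-1] → correct ✓
- T = 2π√(L/g): LHS [T], RHS [T] → correct ✓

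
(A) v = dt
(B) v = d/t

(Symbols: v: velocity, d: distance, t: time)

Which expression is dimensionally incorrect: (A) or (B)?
(A)

(A) v = dt: LHS [L T^-1], RHS [L T] ✗
(B) v = d/t: LHS [L T^-1], RHS [L T^-1] ✓

Expression (A) v = dt is dimensionally incorrect.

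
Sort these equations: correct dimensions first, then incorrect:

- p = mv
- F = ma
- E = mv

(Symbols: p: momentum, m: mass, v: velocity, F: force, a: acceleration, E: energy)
Dimensionally correct: p = mv, F = ma
Dimensionally incorrect: E = mv
Ordered (correct first, then incorrect): p = mv, F = ma, E = mv

- p = mv: LHS [L M T^-1], RHS [L M T^-1] → correct ✓
- F = ma: LHS [L M T^-2], RHS [L M T^-2] → correct ✓
- E = mv: LHS [L^2 M T^-2], RHS [L M T^-1] → incorrect ✗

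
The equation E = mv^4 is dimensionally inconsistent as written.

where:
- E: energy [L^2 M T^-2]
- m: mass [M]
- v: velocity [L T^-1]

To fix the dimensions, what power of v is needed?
The exponent of v should be 2: E = mv^2

The LHS E has dimensions [L^2 M T^-2]; v has dimensions [L T^-1].
As written, the RHS mv^4 (exponent 4 on v) has dimensions [L^4 M T^-4], which does not match.
With exponent 2, the RHS mv^2 has dimensions [L^2 M T^-2], matching the LHS.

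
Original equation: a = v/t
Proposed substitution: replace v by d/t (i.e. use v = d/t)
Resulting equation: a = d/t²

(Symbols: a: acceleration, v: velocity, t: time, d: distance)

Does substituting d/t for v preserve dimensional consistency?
Yes

[v] = [L T^-1] and [d/t] = [L T^-1]. These match, so the substitution replaces a quantity by one of the same dimensions and the result a = d/t² has LHS [L T^-2] vs RHS [L T^-2] — still consistent.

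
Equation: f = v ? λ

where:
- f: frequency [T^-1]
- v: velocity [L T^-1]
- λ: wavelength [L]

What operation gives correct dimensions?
division (÷): f = v ÷ λ

f [T^-1]; v [L T^-1]; λ [L].
v × λ → [L^2 T^-1] ✗
v ÷ λ → [T^-1] ✓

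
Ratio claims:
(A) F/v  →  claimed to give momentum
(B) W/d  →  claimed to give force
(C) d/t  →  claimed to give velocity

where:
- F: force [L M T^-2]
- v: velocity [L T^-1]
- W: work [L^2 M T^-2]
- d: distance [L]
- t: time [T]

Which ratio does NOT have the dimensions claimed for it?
(A) F/v does not give momentum

(A) F/v: [M T^-1] ≠ momentum [L M T^-1] ✗
(B) W/d: [L M T^-2] = force [L M T^-2] ✓
(C) d/t: [L T^-1] = velocity [L T^-1] ✓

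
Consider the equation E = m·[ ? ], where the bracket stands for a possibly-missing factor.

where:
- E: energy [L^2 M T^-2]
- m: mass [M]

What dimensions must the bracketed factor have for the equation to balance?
[L^2 T^-2] — velocity squared (e.g. v²)

E has dimensions [L^2 M T^-2]; m has dimensions [M].
The bracketed factor must supply [L^2 M T^-2] / [M] = [L^2 T^-2].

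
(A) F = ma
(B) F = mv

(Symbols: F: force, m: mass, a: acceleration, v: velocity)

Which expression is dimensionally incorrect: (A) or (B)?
(B)

(A) F = ma: LHS [L M T^-2], RHS [L M T^-2] ✓
(B) F = mv: LHS [L M T^-2], RHS [L M T^-1] ✗

Expression (B) F = mv is dimensionally incorrect.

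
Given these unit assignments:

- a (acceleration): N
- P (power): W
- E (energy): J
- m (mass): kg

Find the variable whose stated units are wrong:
a

The variable a (acceleration) should have units m/s², not N.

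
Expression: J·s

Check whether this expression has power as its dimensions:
No

The expression J·s has dimensions [L^2 M T^-1], but power has dimensions [L^2 M T^-3].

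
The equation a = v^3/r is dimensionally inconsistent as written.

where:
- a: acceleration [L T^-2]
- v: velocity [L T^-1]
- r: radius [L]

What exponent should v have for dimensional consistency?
The exponent of v should be 2: a = v^2/r

The LHS a has dimensions [L T^-2]; v has dimensions [L T^-1].
As written, the RHS v^3/r (exponent 3 on v) has dimensions [L^2 T^-3], which does not match.
With exponent 2, the RHS v^2/r has dimensions [L T^-2], matching the LHS.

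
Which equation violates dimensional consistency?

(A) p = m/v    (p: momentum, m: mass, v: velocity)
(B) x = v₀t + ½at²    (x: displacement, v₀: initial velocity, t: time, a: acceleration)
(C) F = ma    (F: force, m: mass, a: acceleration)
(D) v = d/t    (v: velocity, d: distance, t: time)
(A) p = m/v

The equation (A) p = m/v is dimensionally incorrect.

LHS (p): [L M T^-1]
RHS (m/v): [L^-1 M T] ✗

The dimensions do not match. The other three equations balance.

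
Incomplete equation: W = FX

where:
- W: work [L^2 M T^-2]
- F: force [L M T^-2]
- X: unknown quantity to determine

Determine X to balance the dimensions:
X = d (distance), dimensions [L]

W has dimensions [L^2 M T^-2]; the rest of the RHS (F) has dimensions [L M T^-2].
So X must have dimensions [L] — X = d (distance).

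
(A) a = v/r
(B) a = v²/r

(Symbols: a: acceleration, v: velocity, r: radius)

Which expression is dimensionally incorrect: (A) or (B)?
(A)

(A) a = v/r: LHS [L T^-2], RHS [T^-1] ✗
(B) a = v²/r: LHS [L T^-2], RHS [L T^-2] ✓

Expression (A) a = v/r is dimensionally incorrect.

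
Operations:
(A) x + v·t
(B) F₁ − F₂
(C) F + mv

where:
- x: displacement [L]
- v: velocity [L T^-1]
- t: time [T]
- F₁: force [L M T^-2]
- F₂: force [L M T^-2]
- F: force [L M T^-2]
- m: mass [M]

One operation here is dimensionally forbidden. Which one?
(C) F + mv

(A) x + v·t: x [L] and v·t [L] — same dimensions ✓
(B) F₁ − F₂: F₁ [L M T^-2] and F₂ [L M T^-2] — same dimensions ✓
(C) F + mv: F [L M T^-2] and mv [L M T^-1] — different dimensions cannot be added/subtracted ✗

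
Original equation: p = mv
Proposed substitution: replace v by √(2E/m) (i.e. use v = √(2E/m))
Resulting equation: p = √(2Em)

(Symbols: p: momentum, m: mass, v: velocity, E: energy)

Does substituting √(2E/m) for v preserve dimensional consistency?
Yes

[v] = [L T^-1] and [√(2E/m)] = [L T^-1]. These match, so the substitution replaces a quantity by one of the same dimensions and the result p = √(2Em) has LHS [L M T^-1] vs RHS [L M T^-1] — still consistent.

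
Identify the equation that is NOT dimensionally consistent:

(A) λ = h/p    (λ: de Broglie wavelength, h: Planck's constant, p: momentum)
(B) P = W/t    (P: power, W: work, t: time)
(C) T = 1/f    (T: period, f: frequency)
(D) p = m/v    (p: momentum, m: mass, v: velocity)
(D) p = m/v

The equation (D) p = m/v is dimensionally incorrect.

LHS (p): [L M T^-1]
RHS (m/v): [L^-1 M T] ✗

The dimensions do not match. The other three equations balance.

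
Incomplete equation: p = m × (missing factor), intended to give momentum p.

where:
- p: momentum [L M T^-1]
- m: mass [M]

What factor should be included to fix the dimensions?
v (velocity), dimensions [L T^-1]

p has dimensions [L M T^-1] and m has dimensions [M].
The missing factor must have dimensions [L M T^-1] / [M] = [L T^-1], i.e. velocity (v).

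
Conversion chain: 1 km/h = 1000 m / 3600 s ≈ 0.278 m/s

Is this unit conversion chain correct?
The chain is correct (no errors).

Correct: 1 km = 1000 m, 1 h = 3600 s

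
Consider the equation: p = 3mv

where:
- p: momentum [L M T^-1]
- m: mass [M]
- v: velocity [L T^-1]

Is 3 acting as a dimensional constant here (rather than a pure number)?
No

p has dimensions [L M T^-1] and mv already has dimensions [L M T^-1], so the equation balances without 3 contributing any dimensions. 3 is a pure (dimensionless) number; changing or removing it would not affect dimensional consistency.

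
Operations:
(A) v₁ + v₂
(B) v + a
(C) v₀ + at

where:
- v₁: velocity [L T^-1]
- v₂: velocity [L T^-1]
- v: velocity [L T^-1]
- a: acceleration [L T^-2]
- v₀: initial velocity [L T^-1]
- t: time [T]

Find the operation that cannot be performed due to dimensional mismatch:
(B) v + a

(A) v₁ + v₂: v₁ [L T^-1] and v₂ [L T^-1] — same dimensions ✓
(B) v + a: v [L T^-1] and a [L T^-2] — different dimensions cannot be added/subtracted ✗
(C) v₀ + at: v₀ [L T^-1] and at [L T^-1] — same dimensions ✓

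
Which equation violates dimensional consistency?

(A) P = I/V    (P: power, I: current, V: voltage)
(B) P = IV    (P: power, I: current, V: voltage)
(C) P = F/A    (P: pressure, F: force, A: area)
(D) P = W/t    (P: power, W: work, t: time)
(A) P = I/V

The equation (A) P = I/V is dimensionally incorrect.

LHS (P): [L^2 M T^-3]
RHS (I/V): [I^2 L^-2 M^-1 T^3] ✗

The dimensions do not match. The other three equations balance.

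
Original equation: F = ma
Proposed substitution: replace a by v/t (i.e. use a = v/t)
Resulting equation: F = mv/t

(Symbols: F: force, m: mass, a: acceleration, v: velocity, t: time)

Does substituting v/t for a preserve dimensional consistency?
Yes

[a] = [L T^-2] and [v/t] = [L T^-2]. These match, so the substitution replaces a quantity by one of the same dimensions and the result F = mv/t has LHS [L M T^-2] vs RHS [L M T^-2] — still consistent.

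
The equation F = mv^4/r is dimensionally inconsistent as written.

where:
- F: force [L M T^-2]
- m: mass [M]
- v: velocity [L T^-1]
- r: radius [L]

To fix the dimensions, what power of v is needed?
The exponent of v should be 2: F = mv^2/r

The LHS F has dimensions [L M T^-2]; v has dimensions [L T^-1].
As written, the RHS mv^4/r (exponent 4 on v) has dimensions [L^3 M T^-4], which does not match.
With exponent 2, the RHS mv^2/r has dimensions [L M T^-2], matching the LHS.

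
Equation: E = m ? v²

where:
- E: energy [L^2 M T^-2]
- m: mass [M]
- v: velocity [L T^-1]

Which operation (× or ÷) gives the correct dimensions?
multiplication (×): E = m × v²

E [L^2 M T^-2]; m [M]; v² [L^2 T^-2].
m × v² → [L^2 M T^-2] ✓
m ÷ v² → [L^-2 M T^2] ✗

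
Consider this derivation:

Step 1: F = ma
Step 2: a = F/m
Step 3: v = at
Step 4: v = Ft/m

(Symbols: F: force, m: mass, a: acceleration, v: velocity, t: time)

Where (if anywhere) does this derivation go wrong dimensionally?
No step introduces an error — all steps are dimensionally consistent.

Step 1: F = ma → LHS [L M T^-2], RHS [L M T^-2] ✓
Step 2: a = F/m → LHS [L T^-2], RHS [L T^-2] ✓
Step 3: v = at → LHS [L T^-1], RHS [L T^-1] ✓
Step 4: v = Ft/m → LHS [L T^-1], RHS [L T^-1] ✓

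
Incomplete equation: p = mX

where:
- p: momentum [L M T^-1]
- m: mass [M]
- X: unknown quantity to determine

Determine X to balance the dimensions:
X = v (velocity), dimensions [L T^-1]

p has dimensions [L M T^-1]; the rest of the RHS (m) has dimensions [M].
So X must have dimensions [L T^-1] — X = v (velocity).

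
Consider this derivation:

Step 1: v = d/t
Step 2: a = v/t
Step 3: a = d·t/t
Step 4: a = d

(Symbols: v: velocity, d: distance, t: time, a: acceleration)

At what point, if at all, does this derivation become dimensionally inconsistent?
Step 3

Step 1: v = d/t → LHS [L T^-1], RHS [L T^-1] ✓
Step 2: a = v/t → LHS [L T^-2], RHS [L T^-2] ✓
Step 3: a = d·t/t → LHS [L T^-2], RHS [L] ✗

The first dimensional inconsistency appears in step 3: a = d·t/t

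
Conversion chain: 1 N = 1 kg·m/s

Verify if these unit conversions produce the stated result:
The chain is incorrect (it contains an error).

Incorrect: Newton is kg·m/s², not kg·m/s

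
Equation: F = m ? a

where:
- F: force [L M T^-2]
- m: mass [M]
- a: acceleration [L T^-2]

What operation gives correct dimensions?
multiplication (×): F = m × a

F [L M T^-2]; m [M]; a [L T^-2].
m × a → [L M T^-2] ✓
m ÷ a → [L^-1 M T^2] ✗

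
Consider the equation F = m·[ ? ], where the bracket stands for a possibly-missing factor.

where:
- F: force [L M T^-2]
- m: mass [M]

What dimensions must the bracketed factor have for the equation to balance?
[L T^-2] — acceleration (e.g. a)

F has dimensions [L M T^-2]; m has dimensions [M].
The bracketed factor must supply [L M T^-2] / [M] = [L T^-2].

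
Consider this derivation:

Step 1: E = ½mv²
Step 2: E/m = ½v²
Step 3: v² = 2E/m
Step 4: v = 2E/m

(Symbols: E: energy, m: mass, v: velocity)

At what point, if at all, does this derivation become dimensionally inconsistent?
Step 4

Step 1: E = ½mv² → LHS [L^2 M T^-2], RHS [L^2 M T^-2] ✓
Step 2: E/m = ½v² → LHS [L^2 T^-2], RHS [L^2 T^-2] ✓
Step 3: v² = 2E/m → LHS [L^2 T^-2], RHS [L^2 T^-2] ✓
Step 4: v = 2E/m → LHS [L T^-1], RHS [L^2 T^-2] ✗

The first dimensional inconsistency appears in step 4: v = 2E/m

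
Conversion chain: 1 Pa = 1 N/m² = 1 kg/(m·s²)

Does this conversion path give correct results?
The chain is correct (no errors).

Correct: Pascal is Newton per square meter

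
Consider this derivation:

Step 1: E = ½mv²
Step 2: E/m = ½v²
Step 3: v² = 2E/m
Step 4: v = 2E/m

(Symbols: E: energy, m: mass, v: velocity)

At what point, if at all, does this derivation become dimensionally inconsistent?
Step 4

Step 1: E = ½mv² → LHS [L^2 M T^-2], RHS [L^2 M T^-2] ✓
Step 2: E/m = ½v² → LHS [L^2 T^-2], RHS [L^2 T^-2] ✓
Step 3: v² = 2E/m → LHS [L^2 T^-2], RHS [L^2 T^-2] ✓
Step 4: v = 2E/m → LHS [L T^-1], RHS [L^2 T^-2] ✗

The first dimensional inconsistency appears in step 4: v = 2E/m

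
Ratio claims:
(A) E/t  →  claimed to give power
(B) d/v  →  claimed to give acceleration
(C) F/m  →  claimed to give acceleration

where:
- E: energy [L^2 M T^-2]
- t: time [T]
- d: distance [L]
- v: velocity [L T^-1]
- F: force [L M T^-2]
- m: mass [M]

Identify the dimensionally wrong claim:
(B) d/v does not give acceleration

(A) E/t: [L^2 M T^-3] = power [L^2 M T^-3] ✓
(B) d/v: [T] ≠ acceleration [L T^-2] ✗
(C) F/m: [L T^-2] = acceleration [L T^-2] ✓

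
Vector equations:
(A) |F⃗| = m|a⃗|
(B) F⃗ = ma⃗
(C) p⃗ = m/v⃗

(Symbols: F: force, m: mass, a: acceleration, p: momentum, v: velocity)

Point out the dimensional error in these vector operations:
(C) p⃗ = m/v⃗

(A) |F⃗| = m|a⃗|: LHS [L M T^-2], RHS [L M T^-2] ✓ — magnitudes of vectors are scalars
(B) F⃗ = ma⃗: LHS [L M T^-2], RHS [L M T^-2] ✓ — Force and acceleration are vectors, mass is a scalar
(C) p⃗ = m/v⃗: LHS [L M T^-1], RHS [L^-1 M T] ✗ — momentum is mass times velocity; should be mv⃗ (and division by a vector is undefined)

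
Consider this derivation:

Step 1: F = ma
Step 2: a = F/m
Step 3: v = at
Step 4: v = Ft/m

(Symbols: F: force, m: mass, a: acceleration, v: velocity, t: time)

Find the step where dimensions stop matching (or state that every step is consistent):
No step introduces an error — all steps are dimensionally consistent.

Step 1: F = ma → LHS [L M T^-2], RHS [L M T^-2] ✓
Step 2: a = F/m → LHS [L T^-2], RHS [L T^-2] ✓
Step 3: v = at → LHS [L T^-1], RHS [L T^-1] ✓
Step 4: v = Ft/m → LHS [L T^-1], RHS [L T^-1] ✓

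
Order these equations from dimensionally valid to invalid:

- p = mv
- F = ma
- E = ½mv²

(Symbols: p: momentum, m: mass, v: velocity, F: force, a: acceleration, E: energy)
Dimensionally correct: p = mv, F = ma, E = ½mv²
Dimensionally incorrect: none
Ordered (correct first, then incorrect): p = mv, F = ma, E = ½mv²

- p = mv: LHS [L M T^-1], RHS [L M T^-1] → correct ✓
- F = ma: LHS [L M T^-2], RHS [L M T^-2] → correct ✓
- E = ½mv²: LHS [L^2 M T^-2], RHS [L^2 M T^-2] → correct ✓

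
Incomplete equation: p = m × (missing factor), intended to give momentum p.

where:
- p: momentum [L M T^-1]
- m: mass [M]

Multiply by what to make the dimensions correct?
v (velocity), dimensions [L T^-1]

p has dimensions [L M T^-1] and m has dimensions [M].
The missing factor must have dimensions [L M T^-1] / [M] = [L T^-1], i.e. velocity (v).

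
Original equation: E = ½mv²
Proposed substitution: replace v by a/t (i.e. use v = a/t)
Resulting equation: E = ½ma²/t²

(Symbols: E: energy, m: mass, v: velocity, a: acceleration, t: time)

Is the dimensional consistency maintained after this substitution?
No

[v] = [L T^-1] and [a/t] = [L T^-3]. These differ, so the substitution replaces a quantity by one of different dimensions and the result E = ½ma²/t² has LHS [L^2 M T^-2] vs RHS [L^2 M T^-6] — inconsistent.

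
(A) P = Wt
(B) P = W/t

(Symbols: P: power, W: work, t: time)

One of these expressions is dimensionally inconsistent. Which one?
(A)

(A) P = Wt: LHS [L^2 M T^-3], RHS [L^2 M T^-1] ✗
(B) P = W/t: LHS [L^2 M T^-3], RHS [L^2 M T^-3] ✓

Expression (A) P = Wt is dimensionally incorrect.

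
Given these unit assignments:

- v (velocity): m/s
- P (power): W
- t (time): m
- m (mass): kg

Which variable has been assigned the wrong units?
t

The variable t (time) should have units s, not m.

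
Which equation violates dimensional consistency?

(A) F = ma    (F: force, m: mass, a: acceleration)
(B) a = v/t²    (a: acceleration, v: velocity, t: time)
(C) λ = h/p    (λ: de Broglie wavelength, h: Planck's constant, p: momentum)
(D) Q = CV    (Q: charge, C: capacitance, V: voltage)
(B) a = v/t²

The equation (B) a = v/t² is dimensionally incorrect.

LHS (a): [L T^-2]
RHS (v/t²): [L T^-3] ✗

The dimensions do not match. The other three equations balance.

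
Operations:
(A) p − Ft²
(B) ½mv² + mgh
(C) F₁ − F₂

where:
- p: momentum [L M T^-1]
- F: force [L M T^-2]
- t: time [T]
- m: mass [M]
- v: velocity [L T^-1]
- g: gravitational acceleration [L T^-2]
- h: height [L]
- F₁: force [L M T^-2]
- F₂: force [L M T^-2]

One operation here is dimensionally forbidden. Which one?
(A) p − Ft²

(A) p − Ft²: p [L M T^-1] and Ft² [L M] — different dimensions cannot be added/subtracted ✗
(B) ½mv² + mgh: ½mv² [L^2 M T^-2] and mgh [L^2 M T^-2] — same dimensions ✓
(C) F₁ − F₂: F₁ [L M T^-2] and F₂ [L M T^-2] — same dimensions ✓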